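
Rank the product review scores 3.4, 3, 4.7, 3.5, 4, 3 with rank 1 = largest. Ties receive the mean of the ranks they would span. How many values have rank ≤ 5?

Sorted (descending): 4.7, 4, 3.5, 3.4, 3, 3
The 2 values of 3 occupy positions 5–6 → average rank (5+6)/2 = 5.5.
Ranks ≤ 5: {1, 2, 3, 4} → 4 values.

4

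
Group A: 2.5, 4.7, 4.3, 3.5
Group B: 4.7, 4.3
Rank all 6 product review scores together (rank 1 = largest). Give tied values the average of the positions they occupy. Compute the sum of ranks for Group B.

5

Sorted (descending): 4.7, 4.7, 4.3, 4.3, 3.5, 2.5
The 2 values of 4.7 occupy positions 1–2 → average rank (1+2)/2 = 1.5.
The 2 values of 4.3 occupy positions 3–4 → average rank (3+4)/2 = 3.5.
Group B values → pooled ranks: 4.7→1.5, 4.3→3.5
Rank sum = 1.5 + 3.5 = 5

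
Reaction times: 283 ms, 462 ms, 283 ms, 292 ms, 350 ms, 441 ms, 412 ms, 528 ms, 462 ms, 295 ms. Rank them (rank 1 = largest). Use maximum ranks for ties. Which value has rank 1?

Sorted (descending): 528, 462, 462, 441, 412, 350, 295, 292, 283, 283
The 2 values of 462 occupy positions 2–3 → each gets rank 3.
The 2 values of 283 occupy positions 9–10 → each gets rank 10.
Rank 1 → value 528.

528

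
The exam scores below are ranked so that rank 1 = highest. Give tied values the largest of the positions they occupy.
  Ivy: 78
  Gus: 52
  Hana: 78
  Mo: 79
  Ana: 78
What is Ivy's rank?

Sorted (descending): 79, 78, 78, 78, 52
The 3 values of 78 occupy positions 2–4 → each gets rank 4.
Ivy has value 78 → rank 4.

4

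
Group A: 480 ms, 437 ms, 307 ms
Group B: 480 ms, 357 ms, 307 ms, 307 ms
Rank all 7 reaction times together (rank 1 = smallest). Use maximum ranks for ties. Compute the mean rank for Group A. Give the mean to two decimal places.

Sorted (ascending): 307, 307, 307, 357, 437, 480, 480
The 3 values of 307 occupy positions 1–3 → each gets rank 3.
The 2 values of 480 occupy positions 6–7 → each gets rank 7.
Group A values → pooled ranks: 480→7, 437→5, 307→3
Mean rank = (7 + 5 + 3) / 3 = 5.00

5.00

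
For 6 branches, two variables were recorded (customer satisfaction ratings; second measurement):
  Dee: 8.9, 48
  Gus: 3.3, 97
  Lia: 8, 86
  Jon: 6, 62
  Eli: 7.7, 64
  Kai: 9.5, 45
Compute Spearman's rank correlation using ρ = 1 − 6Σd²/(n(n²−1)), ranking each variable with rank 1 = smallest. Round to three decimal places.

-0.771

Ranks of variable 1: 5, 1, 4, 2, 3, 6
Ranks of variable 2: 2, 6, 5, 3, 4, 1
d = r₁ − r₂: 3, -5, -1, -1, -1, 5
d²: 9, 25, 1, 1, 1, 25; Σd² = 62
ρ = 1 − 6·62/(6·35) = 1 − 372/210 = -0.771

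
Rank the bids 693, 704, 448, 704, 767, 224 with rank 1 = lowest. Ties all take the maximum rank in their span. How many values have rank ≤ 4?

3

Sorted (ascending): 224, 448, 693, 704, 704, 767
The 2 values of 704 occupy positions 4–5 → each gets rank 5.
Ranks ≤ 4: {1, 2, 3} → 3 values.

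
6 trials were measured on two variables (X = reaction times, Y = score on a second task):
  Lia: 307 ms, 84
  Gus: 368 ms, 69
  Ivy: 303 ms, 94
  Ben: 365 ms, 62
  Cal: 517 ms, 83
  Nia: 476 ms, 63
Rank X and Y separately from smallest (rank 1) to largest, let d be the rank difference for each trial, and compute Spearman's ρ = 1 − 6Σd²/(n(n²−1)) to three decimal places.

Ranks of variable 1: 2, 4, 1, 3, 6, 5
Ranks of variable 2: 5, 3, 6, 1, 4, 2
d = r₁ − r₂: -3, 1, -5, 2, 2, 3
d²: 9, 1, 25, 4, 4, 9; Σd² = 52
ρ = 1 − 6·52/(6·35) = 1 − 312/210 = -0.486

-0.486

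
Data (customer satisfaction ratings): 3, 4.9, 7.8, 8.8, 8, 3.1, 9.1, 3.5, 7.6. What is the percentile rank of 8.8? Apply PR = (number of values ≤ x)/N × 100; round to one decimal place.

88.9

N = 9.
Strictly below 8.8: 7. Equal to 8.8: 1.
PR = 8/9 × 100 = 88.9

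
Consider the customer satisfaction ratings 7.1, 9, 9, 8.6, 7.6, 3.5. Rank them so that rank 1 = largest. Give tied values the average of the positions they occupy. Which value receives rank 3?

Sorted (descending): 9, 9, 8.6, 7.6, 7.1, 3.5
The 2 values of 9 occupy positions 1–2 → average rank (1+2)/2 = 1.5.
Rank 3 → value 8.6.

8.6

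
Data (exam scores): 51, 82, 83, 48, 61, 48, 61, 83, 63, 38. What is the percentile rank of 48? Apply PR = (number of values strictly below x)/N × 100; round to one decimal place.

10.0

N = 10.
Strictly below 48: 1. Equal to 48: 2.
PR = 1/10 × 100 = 10.0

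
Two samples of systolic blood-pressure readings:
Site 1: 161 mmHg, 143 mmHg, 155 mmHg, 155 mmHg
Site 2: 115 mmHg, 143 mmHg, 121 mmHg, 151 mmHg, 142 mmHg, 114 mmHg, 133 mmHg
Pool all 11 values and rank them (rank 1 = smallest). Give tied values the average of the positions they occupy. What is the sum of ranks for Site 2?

29.5

Sorted (ascending): 114, 115, 121, 133, 142, 143, 143, 151, 155, 155, 161
The 2 values of 143 occupy positions 6–7 → average rank (6+7)/2 = 6.5.
The 2 values of 155 occupy positions 9–10 → average rank (9+10)/2 = 9.5.
Site 2 values → pooled ranks: 115→2, 143→6.5, 121→3, 151→8, 142→5, 114→1, 133→4
Rank sum = 2 + 6.5 + 3 + 8 + 5 + 1 + 4 = 29.5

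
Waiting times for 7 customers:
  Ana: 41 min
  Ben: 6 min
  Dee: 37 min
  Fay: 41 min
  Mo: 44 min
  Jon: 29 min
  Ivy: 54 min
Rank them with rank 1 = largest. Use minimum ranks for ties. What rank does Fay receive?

3

Sorted (descending): 54, 44, 41, 41, 37, 29, 6
The 2 values of 41 occupy positions 3–4 → each gets rank 3.
Fay has value 41 min → rank 3.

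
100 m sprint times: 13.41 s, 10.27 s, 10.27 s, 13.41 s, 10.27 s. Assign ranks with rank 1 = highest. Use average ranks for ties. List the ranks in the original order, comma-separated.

1.5, 4, 4, 1.5, 4

Sorted (descending): 13.41, 13.41, 10.27, 10.27, 10.27
The 2 values of 13.41 occupy positions 1–2 → average rank (1+2)/2 = 1.5.
The 3 values of 10.27 occupy positions 3–5 → average rank 4.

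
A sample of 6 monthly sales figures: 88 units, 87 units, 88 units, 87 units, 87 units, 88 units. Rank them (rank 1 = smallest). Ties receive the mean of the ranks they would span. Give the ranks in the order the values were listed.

5, 2, 5, 2, 2, 5

Sorted (ascending): 87, 87, 87, 88, 88, 88
The 3 values of 87 occupy positions 1–3 → average rank 2.
The 3 values of 88 occupy positions 4–6 → average rank 5.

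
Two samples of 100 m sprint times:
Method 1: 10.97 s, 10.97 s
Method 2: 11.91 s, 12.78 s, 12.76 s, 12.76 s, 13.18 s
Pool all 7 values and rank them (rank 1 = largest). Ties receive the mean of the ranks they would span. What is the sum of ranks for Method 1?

13

Sorted (descending): 13.18, 12.78, 12.76, 12.76, 11.91, 10.97, 10.97
The 2 values of 12.76 occupy positions 3–4 → average rank (3+4)/2 = 3.5.
The 2 values of 10.97 occupy positions 6–7 → average rank (6+7)/2 = 6.5.
Method 1 values → pooled ranks: 10.97→6.5, 10.97→6.5
Rank sum = 6.5 + 6.5 = 13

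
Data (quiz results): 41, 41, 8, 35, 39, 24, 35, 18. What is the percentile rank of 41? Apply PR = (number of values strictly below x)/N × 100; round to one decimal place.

N = 8.
Strictly below 41: 6. Equal to 41: 2.
PR = 6/8 × 100 = 75.0

75.0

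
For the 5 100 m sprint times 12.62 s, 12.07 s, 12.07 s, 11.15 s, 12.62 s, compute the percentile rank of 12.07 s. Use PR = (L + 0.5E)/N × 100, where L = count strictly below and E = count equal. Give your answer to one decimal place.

N = 5.
Strictly below 12.07: 1. Equal to 12.07: 2.
PR = (1 + 0.5·2)/5 × 100 = 40.0

40.0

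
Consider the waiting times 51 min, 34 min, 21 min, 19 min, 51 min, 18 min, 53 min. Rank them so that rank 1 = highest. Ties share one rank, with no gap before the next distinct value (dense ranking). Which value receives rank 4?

Sorted (descending): 53, 51, 51, 34, 21, 19, 18
The 2 values of 51 share dense rank 2.
Remaining distinct values take the next consecutive integers.
Rank 4 → value 21.

21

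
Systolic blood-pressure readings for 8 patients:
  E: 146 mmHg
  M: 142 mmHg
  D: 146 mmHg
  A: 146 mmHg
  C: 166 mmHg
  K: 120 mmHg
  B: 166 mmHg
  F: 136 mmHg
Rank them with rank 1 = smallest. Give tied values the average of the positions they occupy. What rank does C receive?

7.5

Sorted (ascending): 120, 136, 142, 146, 146, 146, 166, 166
The 3 values of 146 occupy positions 4–6 → average rank 5.
The 2 values of 166 occupy positions 7–8 → average rank (7+8)/2 = 7.5.
C has value 166 mmHg → rank 7.5.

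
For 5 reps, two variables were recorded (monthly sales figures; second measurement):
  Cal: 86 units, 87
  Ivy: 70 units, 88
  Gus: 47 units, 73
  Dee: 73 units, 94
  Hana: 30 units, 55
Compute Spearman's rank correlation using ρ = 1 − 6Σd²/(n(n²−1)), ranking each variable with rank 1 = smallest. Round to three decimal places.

Ranks of variable 1: 5, 3, 2, 4, 1
Ranks of variable 2: 3, 4, 2, 5, 1
d = r₁ − r₂: 2, -1, 0, -1, 0
d²: 4, 1, 0, 1, 0; Σd² = 6
ρ = 1 − 6·6/(5·24) = 1 − 36/120 = 0.700

0.700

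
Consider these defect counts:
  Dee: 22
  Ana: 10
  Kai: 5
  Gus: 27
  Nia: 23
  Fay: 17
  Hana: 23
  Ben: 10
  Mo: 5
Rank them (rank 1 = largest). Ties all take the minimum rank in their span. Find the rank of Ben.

6

Sorted (descending): 27, 23, 23, 22, 17, 10, 10, 5, 5
The 2 values of 23 occupy positions 2–3 → each gets rank 2.
The 2 values of 10 occupy positions 6–7 → each gets rank 6.
The 2 values of 5 occupy positions 8–9 → each gets rank 8.
Ben has value 10 → rank 6.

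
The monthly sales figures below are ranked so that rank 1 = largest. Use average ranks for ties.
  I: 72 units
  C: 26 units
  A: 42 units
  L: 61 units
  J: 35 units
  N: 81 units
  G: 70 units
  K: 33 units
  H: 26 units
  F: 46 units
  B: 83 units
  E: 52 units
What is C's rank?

Sorted (descending): 83, 81, 72, 70, 61, 52, 46, 42, 35, 33, 26, 26
The 2 values of 26 occupy positions 11–12 → average rank (11+12)/2 = 11.5.
C has value 26 units → rank 11.5.

11.5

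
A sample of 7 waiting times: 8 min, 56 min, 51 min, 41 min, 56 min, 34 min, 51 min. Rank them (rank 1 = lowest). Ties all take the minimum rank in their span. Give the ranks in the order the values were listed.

Sorted (ascending): 8, 34, 41, 51, 51, 56, 56
The 2 values of 51 occupy positions 4–5 → each gets rank 4.
The 2 values of 56 occupy positions 6–7 → each gets rank 6.

1, 6, 4, 3, 6, 2, 4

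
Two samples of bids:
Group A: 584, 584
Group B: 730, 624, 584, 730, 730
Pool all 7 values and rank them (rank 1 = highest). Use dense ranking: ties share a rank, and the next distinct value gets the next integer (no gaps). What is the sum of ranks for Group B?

Sorted (descending): 730, 730, 730, 624, 584, 584, 584
The 3 values of 730 share dense rank 1.
The 3 values of 584 share dense rank 3.
Remaining distinct values take the next consecutive integers.
Group B values → pooled ranks: 730→1, 624→2, 584→3, 730→1, 730→1
Rank sum = 1 + 2 + 3 + 1 + 1 = 8

8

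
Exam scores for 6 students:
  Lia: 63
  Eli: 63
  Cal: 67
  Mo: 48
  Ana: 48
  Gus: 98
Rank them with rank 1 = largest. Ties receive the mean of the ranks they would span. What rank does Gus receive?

Sorted (descending): 98, 67, 63, 63, 48, 48
The 2 values of 63 occupy positions 3–4 → average rank (3+4)/2 = 3.5.
The 2 values of 48 occupy positions 5–6 → average rank (5+6)/2 = 5.5.
Gus has value 98 → rank 1.

1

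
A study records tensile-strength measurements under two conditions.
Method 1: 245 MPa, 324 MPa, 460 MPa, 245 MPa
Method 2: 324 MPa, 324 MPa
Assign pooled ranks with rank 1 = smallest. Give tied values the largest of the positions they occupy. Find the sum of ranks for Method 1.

15

Sorted (ascending): 245, 245, 324, 324, 324, 460
The 2 values of 245 occupy positions 1–2 → each gets rank 2.
The 3 values of 324 occupy positions 3–5 → each gets rank 5.
Method 1 values → pooled ranks: 245→2, 324→5, 460→6, 245→2
Rank sum = 2 + 5 + 6 + 2 = 15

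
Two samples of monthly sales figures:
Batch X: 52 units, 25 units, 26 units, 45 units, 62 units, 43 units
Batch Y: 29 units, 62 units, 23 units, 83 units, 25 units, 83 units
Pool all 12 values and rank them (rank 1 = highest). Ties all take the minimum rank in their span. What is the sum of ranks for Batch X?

40

Sorted (descending): 83, 83, 62, 62, 52, 45, 43, 29, 26, 25, 25, 23
The 2 values of 83 occupy positions 1–2 → each gets rank 1.
The 2 values of 62 occupy positions 3–4 → each gets rank 3.
The 2 values of 25 occupy positions 10–11 → each gets rank 10.
Batch X values → pooled ranks: 52→5, 25→10, 26→9, 45→6, 62→3, 43→7
Rank sum = 5 + 10 + 9 + 6 + 3 + 7 = 40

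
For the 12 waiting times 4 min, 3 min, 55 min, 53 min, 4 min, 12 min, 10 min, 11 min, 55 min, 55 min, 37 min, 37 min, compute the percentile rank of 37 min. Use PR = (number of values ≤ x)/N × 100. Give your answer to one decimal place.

66.7

N = 12.
Strictly below 37: 6. Equal to 37: 2.
PR = 8/12 × 100 = 66.7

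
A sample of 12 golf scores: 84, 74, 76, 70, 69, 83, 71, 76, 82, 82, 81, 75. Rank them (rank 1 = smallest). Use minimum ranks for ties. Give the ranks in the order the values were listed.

12, 4, 6, 2, 1, 11, 3, 6, 9, 9, 8, 5

Sorted (ascending): 69, 70, 71, 74, 75, 76, 76, 81, 82, 82, 83, 84
The 2 values of 76 occupy positions 6–7 → each gets rank 6.
The 2 values of 82 occupy positions 9–10 → each gets rank 9.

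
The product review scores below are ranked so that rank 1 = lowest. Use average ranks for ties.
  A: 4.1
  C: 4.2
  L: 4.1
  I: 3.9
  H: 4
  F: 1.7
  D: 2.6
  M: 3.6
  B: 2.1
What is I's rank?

5

Sorted (ascending): 1.7, 2.1, 2.6, 3.6, 3.9, 4, 4.1, 4.1, 4.2
The 2 values of 4.1 occupy positions 7–8 → average rank (7+8)/2 = 7.5.
I has value 3.9 → rank 5.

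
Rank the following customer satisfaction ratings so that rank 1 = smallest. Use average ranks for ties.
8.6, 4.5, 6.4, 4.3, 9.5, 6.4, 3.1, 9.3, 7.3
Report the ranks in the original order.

7, 3, 4.5, 2, 9, 4.5, 1, 8, 6

Sorted (ascending): 3.1, 4.3, 4.5, 6.4, 6.4, 7.3, 8.6, 9.3, 9.5
The 2 values of 6.4 occupy positions 4–5 → average rank (4+5)/2 = 4.5.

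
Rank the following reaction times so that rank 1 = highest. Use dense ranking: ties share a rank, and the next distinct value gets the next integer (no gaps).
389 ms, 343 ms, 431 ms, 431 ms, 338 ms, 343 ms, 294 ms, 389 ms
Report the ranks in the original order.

Sorted (descending): 431, 431, 389, 389, 343, 343, 338, 294
The 2 values of 431 share dense rank 1.
The 2 values of 389 share dense rank 2.
The 2 values of 343 share dense rank 3.
Remaining distinct values take the next consecutive integers.

2, 3, 1, 1, 4, 3, 5, 2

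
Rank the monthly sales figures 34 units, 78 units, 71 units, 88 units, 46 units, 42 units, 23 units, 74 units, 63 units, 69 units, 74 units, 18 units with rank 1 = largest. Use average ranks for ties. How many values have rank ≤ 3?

2

Sorted (descending): 88, 78, 74, 74, 71, 69, 63, 46, 42, 34, 23, 18
The 2 values of 74 occupy positions 3–4 → average rank (3+4)/2 = 3.5.
Ranks ≤ 3: {1, 2} → 2 values.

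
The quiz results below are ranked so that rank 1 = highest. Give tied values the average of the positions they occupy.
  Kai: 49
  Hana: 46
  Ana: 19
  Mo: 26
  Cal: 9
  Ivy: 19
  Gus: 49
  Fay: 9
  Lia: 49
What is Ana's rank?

6.5

Sorted (descending): 49, 49, 49, 46, 26, 19, 19, 9, 9
The 3 values of 49 occupy positions 1–3 → average rank 2.
The 2 values of 19 occupy positions 6–7 → average rank (6+7)/2 = 6.5.
The 2 values of 9 occupy positions 8–9 → average rank (8+9)/2 = 8.5.
Ana has value 19 → rank 6.5.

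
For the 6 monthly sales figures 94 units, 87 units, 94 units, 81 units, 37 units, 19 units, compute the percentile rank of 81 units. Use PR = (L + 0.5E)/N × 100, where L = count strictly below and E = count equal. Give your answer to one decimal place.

41.7

N = 6.
Strictly below 81: 2. Equal to 81: 1.
PR = (2 + 0.5·1)/6 × 100 = 41.7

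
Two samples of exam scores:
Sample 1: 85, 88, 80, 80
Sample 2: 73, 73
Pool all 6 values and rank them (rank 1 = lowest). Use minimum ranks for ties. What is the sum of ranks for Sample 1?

17

Sorted (ascending): 73, 73, 80, 80, 85, 88
The 2 values of 73 occupy positions 1–2 → each gets rank 1.
The 2 values of 80 occupy positions 3–4 → each gets rank 3.
Sample 1 values → pooled ranks: 85→5, 88→6, 80→3, 80→3
Rank sum = 5 + 6 + 3 + 3 = 17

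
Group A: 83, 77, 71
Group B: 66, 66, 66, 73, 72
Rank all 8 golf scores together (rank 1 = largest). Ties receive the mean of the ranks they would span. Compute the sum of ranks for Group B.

28

Sorted (descending): 83, 77, 73, 72, 71, 66, 66, 66
The 3 values of 66 occupy positions 6–8 → average rank 7.
Group B values → pooled ranks: 66→7, 66→7, 66→7, 73→3, 72→4
Rank sum = 7 + 7 + 7 + 3 + 4 = 28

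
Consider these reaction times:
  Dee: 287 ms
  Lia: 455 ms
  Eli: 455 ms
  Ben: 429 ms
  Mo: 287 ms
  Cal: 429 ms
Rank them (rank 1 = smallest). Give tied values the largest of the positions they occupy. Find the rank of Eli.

Sorted (ascending): 287, 287, 429, 429, 455, 455
The 2 values of 287 occupy positions 1–2 → each gets rank 2.
The 2 values of 429 occupy positions 3–4 → each gets rank 4.
The 2 values of 455 occupy positions 5–6 → each gets rank 6.
Eli has value 455 ms → rank 6.

6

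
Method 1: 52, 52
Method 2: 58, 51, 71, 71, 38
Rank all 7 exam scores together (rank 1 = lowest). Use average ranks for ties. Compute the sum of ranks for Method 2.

Sorted (ascending): 38, 51, 52, 52, 58, 71, 71
The 2 values of 52 occupy positions 3–4 → average rank (3+4)/2 = 3.5.
The 2 values of 71 occupy positions 6–7 → average rank (6+7)/2 = 6.5.
Method 2 values → pooled ranks: 58→5, 51→2, 71→6.5, 71→6.5, 38→1
Rank sum = 5 + 2 + 6.5 + 6.5 + 1 = 21

21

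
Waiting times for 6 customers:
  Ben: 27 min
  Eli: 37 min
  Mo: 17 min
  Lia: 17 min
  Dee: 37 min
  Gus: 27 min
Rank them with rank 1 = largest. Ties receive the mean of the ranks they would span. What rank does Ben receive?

Sorted (descending): 37, 37, 27, 27, 17, 17
The 2 values of 37 occupy positions 1–2 → average rank (1+2)/2 = 1.5.
The 2 values of 27 occupy positions 3–4 → average rank (3+4)/2 = 3.5.
The 2 values of 17 occupy positions 5–6 → average rank (5+6)/2 = 5.5.
Ben has value 27 min → rank 3.5.

3.5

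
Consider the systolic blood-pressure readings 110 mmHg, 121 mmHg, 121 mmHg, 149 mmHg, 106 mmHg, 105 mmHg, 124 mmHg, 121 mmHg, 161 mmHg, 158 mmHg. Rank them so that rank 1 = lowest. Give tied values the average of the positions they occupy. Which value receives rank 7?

Sorted (ascending): 105, 106, 110, 121, 121, 121, 124, 149, 158, 161
The 3 values of 121 occupy positions 4–6 → average rank 5.
Rank 7 → value 124.

124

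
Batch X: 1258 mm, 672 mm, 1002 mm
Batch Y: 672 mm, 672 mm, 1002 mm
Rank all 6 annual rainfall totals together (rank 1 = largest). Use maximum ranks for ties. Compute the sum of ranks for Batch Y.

Sorted (descending): 1258, 1002, 1002, 672, 672, 672
The 2 values of 1002 occupy positions 2–3 → each gets rank 3.
The 3 values of 672 occupy positions 4–6 → each gets rank 6.
Batch Y values → pooled ranks: 672→6, 672→6, 1002→3
Rank sum = 6 + 6 + 3 = 15

15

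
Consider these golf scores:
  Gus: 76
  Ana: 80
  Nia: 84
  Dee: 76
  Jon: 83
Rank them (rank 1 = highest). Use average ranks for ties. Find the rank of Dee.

Sorted (descending): 84, 83, 80, 76, 76
The 2 values of 76 occupy positions 4–5 → average rank (4+5)/2 = 4.5.
Dee has value 76 → rank 4.5.

4.5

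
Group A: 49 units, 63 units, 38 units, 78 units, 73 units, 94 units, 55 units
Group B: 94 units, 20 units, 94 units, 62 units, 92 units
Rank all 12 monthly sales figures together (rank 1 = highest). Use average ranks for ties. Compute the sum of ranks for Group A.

Sorted (descending): 94, 94, 94, 92, 78, 73, 63, 62, 55, 49, 38, 20
The 3 values of 94 occupy positions 1–3 → average rank 2.
Group A values → pooled ranks: 49→10, 63→7, 38→11, 78→5, 73→6, 94→2, 55→9
Rank sum = 10 + 7 + 11 + 5 + 6 + 2 + 9 = 50

50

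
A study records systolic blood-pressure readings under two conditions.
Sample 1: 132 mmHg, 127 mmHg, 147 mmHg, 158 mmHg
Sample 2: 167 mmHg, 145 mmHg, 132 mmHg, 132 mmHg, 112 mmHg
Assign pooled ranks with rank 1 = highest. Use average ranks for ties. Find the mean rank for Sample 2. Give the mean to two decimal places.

5.20

Sorted (descending): 167, 158, 147, 145, 132, 132, 132, 127, 112
The 3 values of 132 occupy positions 5–7 → average rank 6.
Sample 2 values → pooled ranks: 167→1, 145→4, 132→6, 132→6, 112→9
Mean rank = (1 + 4 + 6 + 6 + 9) / 5 = 5.20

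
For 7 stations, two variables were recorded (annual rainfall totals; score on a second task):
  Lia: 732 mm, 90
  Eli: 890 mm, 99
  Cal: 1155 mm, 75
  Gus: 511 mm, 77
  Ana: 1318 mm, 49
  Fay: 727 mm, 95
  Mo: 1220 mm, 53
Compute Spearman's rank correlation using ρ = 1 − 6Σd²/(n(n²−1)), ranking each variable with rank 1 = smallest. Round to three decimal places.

-0.679

Ranks of variable 1: 3, 4, 5, 1, 7, 2, 6
Ranks of variable 2: 5, 7, 3, 4, 1, 6, 2
d = r₁ − r₂: -2, -3, 2, -3, 6, -4, 4
d²: 4, 9, 4, 9, 36, 16, 16; Σd² = 94
ρ = 1 − 6·94/(7·48) = 1 − 564/336 = -0.679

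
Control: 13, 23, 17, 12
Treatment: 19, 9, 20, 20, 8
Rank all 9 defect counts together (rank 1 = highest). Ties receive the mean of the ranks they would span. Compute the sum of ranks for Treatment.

26

Sorted (descending): 23, 20, 20, 19, 17, 13, 12, 9, 8
The 2 values of 20 occupy positions 2–3 → average rank (2+3)/2 = 2.5.
Treatment values → pooled ranks: 19→4, 9→8, 20→2.5, 20→2.5, 8→9
Rank sum = 4 + 8 + 2.5 + 2.5 + 9 = 26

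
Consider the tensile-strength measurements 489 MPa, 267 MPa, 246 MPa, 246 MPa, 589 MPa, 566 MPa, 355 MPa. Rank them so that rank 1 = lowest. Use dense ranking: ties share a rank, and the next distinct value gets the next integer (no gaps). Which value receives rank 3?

Sorted (ascending): 246, 246, 267, 355, 489, 566, 589
The 2 values of 246 share dense rank 1.
Remaining distinct values take the next consecutive integers.
Rank 3 → value 355.

355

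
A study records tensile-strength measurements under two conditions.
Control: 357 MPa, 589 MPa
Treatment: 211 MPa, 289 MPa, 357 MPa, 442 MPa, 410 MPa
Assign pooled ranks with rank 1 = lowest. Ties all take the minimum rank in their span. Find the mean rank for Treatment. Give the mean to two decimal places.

3.40

Sorted (ascending): 211, 289, 357, 357, 410, 442, 589
The 2 values of 357 occupy positions 3–4 → each gets rank 3.
Treatment values → pooled ranks: 211→1, 289→2, 357→3, 442→6, 410→5
Mean rank = (1 + 2 + 3 + 6 + 5) / 5 = 3.40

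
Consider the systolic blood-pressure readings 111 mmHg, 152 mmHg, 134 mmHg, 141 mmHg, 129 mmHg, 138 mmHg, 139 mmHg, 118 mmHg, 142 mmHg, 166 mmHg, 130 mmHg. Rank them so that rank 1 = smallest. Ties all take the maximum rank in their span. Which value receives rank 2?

118

Sorted (ascending): 111, 118, 129, 130, 134, 138, 139, 141, 142, 152, 166
No ties — each value takes its position as its rank.
Rank 2 → value 118.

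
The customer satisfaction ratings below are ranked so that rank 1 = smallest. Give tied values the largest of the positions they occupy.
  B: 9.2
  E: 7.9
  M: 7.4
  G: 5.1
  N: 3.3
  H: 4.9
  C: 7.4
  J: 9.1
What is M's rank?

Sorted (ascending): 3.3, 4.9, 5.1, 7.4, 7.4, 7.9, 9.1, 9.2
The 2 values of 7.4 occupy positions 4–5 → each gets rank 5.
M has value 7.4 → rank 5.

5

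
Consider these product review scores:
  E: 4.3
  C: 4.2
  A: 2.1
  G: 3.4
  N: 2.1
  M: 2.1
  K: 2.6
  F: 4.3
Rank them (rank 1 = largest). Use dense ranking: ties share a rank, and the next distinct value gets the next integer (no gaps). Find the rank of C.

2

Sorted (descending): 4.3, 4.3, 4.2, 3.4, 2.6, 2.1, 2.1, 2.1
The 2 values of 4.3 share dense rank 1.
The 3 values of 2.1 share dense rank 5.
Remaining distinct values take the next consecutive integers.
C has value 4.2 → rank 2.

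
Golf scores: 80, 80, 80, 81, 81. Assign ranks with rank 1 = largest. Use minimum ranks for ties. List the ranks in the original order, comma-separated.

3, 3, 3, 1, 1

Sorted (descending): 81, 81, 80, 80, 80
The 2 values of 81 occupy positions 1–2 → each gets rank 1.
The 3 values of 80 occupy positions 3–5 → each gets rank 3.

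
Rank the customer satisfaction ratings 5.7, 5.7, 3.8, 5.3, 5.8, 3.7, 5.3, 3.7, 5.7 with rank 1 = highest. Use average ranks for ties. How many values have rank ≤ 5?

Sorted (descending): 5.8, 5.7, 5.7, 5.7, 5.3, 5.3, 3.8, 3.7, 3.7
The 3 values of 5.7 occupy positions 2–4 → average rank 3.
The 2 values of 5.3 occupy positions 5–6 → average rank (5+6)/2 = 5.5.
The 2 values of 3.7 occupy positions 8–9 → average rank (8+9)/2 = 8.5.
Ranks ≤ 5: {1, 3, 3, 3} → 4 values.

4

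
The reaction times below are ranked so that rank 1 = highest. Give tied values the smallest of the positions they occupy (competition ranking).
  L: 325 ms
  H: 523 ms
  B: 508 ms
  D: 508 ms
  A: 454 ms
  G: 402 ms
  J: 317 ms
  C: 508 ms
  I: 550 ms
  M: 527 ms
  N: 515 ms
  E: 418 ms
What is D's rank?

Sorted (descending): 550, 527, 523, 515, 508, 508, 508, 454, 418, 402, 325, 317
The 3 values of 508 occupy positions 5–7 → each gets rank 5.
D has value 508 ms → rank 5.

5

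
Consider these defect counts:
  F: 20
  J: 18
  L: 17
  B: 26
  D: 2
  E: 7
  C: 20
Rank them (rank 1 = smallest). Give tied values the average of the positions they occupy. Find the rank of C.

5.5

Sorted (ascending): 2, 7, 17, 18, 20, 20, 26
The 2 values of 20 occupy positions 5–6 → average rank (5+6)/2 = 5.5.
C has value 20 → rank 5.5.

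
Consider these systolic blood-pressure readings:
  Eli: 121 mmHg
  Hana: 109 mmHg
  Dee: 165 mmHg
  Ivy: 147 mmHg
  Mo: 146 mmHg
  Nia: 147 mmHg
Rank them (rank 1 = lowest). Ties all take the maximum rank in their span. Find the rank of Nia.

5

Sorted (ascending): 109, 121, 146, 147, 147, 165
The 2 values of 147 occupy positions 4–5 → each gets rank 5.
Nia has value 147 mmHg → rank 5.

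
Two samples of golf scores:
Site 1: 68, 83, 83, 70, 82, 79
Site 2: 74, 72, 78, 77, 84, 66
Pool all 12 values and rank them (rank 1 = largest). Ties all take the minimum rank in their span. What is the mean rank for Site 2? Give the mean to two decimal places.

Sorted (descending): 84, 83, 83, 82, 79, 78, 77, 74, 72, 70, 68, 66
The 2 values of 83 occupy positions 2–3 → each gets rank 2.
Site 2 values → pooled ranks: 74→8, 72→9, 78→6, 77→7, 84→1, 66→12
Mean rank = (8 + 9 + 6 + 7 + 1 + 12) / 6 = 7.17

7.17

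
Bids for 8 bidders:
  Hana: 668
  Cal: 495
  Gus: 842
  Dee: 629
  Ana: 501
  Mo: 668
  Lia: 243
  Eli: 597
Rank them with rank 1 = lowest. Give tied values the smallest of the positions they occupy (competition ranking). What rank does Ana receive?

Sorted (ascending): 243, 495, 501, 597, 629, 668, 668, 842
The 2 values of 668 occupy positions 6–7 → each gets rank 6.
Ana has value 501 → rank 3.

3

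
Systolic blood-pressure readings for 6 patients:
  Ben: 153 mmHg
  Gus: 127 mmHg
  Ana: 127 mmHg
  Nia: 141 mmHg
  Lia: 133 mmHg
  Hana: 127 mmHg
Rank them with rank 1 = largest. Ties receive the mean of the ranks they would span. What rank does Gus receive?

5

Sorted (descending): 153, 141, 133, 127, 127, 127
The 3 values of 127 occupy positions 4–6 → average rank 5.
Gus has value 127 mmHg → rank 5.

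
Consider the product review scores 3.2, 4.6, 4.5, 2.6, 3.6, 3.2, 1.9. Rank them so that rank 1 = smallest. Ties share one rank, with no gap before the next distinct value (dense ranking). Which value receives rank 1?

Sorted (ascending): 1.9, 2.6, 3.2, 3.2, 3.6, 4.5, 4.6
The 2 values of 3.2 share dense rank 3.
Remaining distinct values take the next consecutive integers.
Rank 1 → value 1.9.

1.9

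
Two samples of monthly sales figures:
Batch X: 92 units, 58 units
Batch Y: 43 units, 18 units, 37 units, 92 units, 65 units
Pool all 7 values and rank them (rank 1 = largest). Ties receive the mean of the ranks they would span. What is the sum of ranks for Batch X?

5.5

Sorted (descending): 92, 92, 65, 58, 43, 37, 18
The 2 values of 92 occupy positions 1–2 → average rank (1+2)/2 = 1.5.
Batch X values → pooled ranks: 92→1.5, 58→4
Rank sum = 1.5 + 4 = 5.5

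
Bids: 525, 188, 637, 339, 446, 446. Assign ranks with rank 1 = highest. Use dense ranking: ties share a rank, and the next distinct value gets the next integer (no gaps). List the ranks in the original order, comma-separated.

Sorted (descending): 637, 525, 446, 446, 339, 188
The 2 values of 446 share dense rank 3.
Remaining distinct values take the next consecutive integers.

2, 5, 1, 4, 3, 3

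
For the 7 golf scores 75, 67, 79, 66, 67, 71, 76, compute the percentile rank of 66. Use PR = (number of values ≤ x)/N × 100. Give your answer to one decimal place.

N = 7.
Strictly below 66: 0. Equal to 66: 1.
PR = 1/7 × 100 = 14.3

14.3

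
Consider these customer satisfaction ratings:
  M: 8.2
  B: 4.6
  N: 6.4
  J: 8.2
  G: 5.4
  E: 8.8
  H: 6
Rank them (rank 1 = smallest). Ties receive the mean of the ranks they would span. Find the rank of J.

5.5

Sorted (ascending): 4.6, 5.4, 6, 6.4, 8.2, 8.2, 8.8
The 2 values of 8.2 occupy positions 5–6 → average rank (5+6)/2 = 5.5.
J has value 8.2 → rank 5.5.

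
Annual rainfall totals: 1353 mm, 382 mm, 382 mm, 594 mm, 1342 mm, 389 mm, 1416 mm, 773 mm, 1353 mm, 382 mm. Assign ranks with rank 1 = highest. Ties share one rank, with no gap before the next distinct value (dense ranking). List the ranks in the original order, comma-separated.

Sorted (descending): 1416, 1353, 1353, 1342, 773, 594, 389, 382, 382, 382
The 2 values of 1353 share dense rank 2.
The 3 values of 382 share dense rank 7.
Remaining distinct values take the next consecutive integers.

2, 7, 7, 5, 3, 6, 1, 4, 2, 7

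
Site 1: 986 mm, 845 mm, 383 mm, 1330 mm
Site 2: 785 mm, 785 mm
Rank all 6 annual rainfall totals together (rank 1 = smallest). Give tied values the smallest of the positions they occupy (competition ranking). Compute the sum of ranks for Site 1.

16

Sorted (ascending): 383, 785, 785, 845, 986, 1330
The 2 values of 785 occupy positions 2–3 → each gets rank 2.
Site 1 values → pooled ranks: 986→5, 845→4, 383→1, 1330→6
Rank sum = 5 + 4 + 1 + 6 = 16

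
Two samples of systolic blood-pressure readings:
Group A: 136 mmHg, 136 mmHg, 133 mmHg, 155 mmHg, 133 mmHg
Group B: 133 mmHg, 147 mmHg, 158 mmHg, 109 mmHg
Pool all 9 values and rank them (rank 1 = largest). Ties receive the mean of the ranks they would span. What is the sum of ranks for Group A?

Sorted (descending): 158, 155, 147, 136, 136, 133, 133, 133, 109
The 2 values of 136 occupy positions 4–5 → average rank (4+5)/2 = 4.5.
The 3 values of 133 occupy positions 6–8 → average rank 7.
Group A values → pooled ranks: 136→4.5, 136→4.5, 133→7, 155→2, 133→7
Rank sum = 4.5 + 4.5 + 7 + 2 + 7 = 25

25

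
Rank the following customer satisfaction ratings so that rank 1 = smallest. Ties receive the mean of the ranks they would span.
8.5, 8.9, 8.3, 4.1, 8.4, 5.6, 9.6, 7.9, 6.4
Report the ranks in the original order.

7, 8, 5, 1, 6, 2, 9, 4, 3

Sorted (ascending): 4.1, 5.6, 6.4, 7.9, 8.3, 8.4, 8.5, 8.9, 9.6
No ties — each value takes its position as its rank.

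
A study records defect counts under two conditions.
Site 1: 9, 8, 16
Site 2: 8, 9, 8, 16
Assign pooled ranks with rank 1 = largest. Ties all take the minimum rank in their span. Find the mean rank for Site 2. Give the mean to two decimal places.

3.50

Sorted (descending): 16, 16, 9, 9, 8, 8, 8
The 2 values of 16 occupy positions 1–2 → each gets rank 1.
The 2 values of 9 occupy positions 3–4 → each gets rank 3.
The 3 values of 8 occupy positions 5–7 → each gets rank 5.
Site 2 values → pooled ranks: 8→5, 9→3, 8→5, 16→1
Mean rank = (5 + 3 + 5 + 1) / 4 = 3.50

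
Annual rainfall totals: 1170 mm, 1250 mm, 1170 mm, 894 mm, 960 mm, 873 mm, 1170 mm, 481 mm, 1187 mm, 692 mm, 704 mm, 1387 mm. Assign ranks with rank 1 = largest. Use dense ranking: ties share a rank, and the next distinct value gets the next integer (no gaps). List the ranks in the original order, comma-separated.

Sorted (descending): 1387, 1250, 1187, 1170, 1170, 1170, 960, 894, 873, 704, 692, 481
The 3 values of 1170 share dense rank 4.
Remaining distinct values take the next consecutive integers.

4, 2, 4, 6, 5, 7, 4, 10, 3, 9, 8, 1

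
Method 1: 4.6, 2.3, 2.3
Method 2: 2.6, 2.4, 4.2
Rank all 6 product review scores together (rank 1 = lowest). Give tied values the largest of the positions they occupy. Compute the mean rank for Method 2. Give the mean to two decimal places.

4.00

Sorted (ascending): 2.3, 2.3, 2.4, 2.6, 4.2, 4.6
The 2 values of 2.3 occupy positions 1–2 → each gets rank 2.
Method 2 values → pooled ranks: 2.6→4, 2.4→3, 4.2→5
Mean rank = (4 + 3 + 5) / 3 = 4.00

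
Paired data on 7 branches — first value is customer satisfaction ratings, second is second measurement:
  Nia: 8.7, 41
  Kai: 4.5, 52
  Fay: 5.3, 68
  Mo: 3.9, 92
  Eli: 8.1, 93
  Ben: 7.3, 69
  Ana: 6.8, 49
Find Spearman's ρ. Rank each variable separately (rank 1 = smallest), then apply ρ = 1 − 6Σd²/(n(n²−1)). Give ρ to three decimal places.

Ranks of variable 1: 7, 2, 3, 1, 6, 5, 4
Ranks of variable 2: 1, 3, 4, 6, 7, 5, 2
d = r₁ − r₂: 6, -1, -1, -5, -1, 0, 2
d²: 36, 1, 1, 25, 1, 0, 4; Σd² = 68
ρ = 1 − 6·68/(7·48) = 1 − 408/336 = -0.214

-0.214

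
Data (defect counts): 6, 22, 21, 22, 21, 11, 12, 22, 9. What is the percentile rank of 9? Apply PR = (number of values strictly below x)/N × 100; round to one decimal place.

N = 9.
Strictly below 9: 1. Equal to 9: 1.
PR = 1/9 × 100 = 11.1

11.1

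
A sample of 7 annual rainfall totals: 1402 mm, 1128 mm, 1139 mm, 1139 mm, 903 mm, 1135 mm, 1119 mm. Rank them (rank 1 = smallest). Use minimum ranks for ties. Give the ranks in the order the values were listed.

Sorted (ascending): 903, 1119, 1128, 1135, 1139, 1139, 1402
The 2 values of 1139 occupy positions 5–6 → each gets rank 5.

7, 3, 5, 5, 1, 4, 2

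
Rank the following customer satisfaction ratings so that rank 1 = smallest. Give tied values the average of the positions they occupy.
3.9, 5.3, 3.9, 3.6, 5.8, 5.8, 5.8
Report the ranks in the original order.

Sorted (ascending): 3.6, 3.9, 3.9, 5.3, 5.8, 5.8, 5.8
The 2 values of 3.9 occupy positions 2–3 → average rank (2+3)/2 = 2.5.
The 3 values of 5.8 occupy positions 5–7 → average rank 6.

2.5, 4, 2.5, 1, 6, 6, 6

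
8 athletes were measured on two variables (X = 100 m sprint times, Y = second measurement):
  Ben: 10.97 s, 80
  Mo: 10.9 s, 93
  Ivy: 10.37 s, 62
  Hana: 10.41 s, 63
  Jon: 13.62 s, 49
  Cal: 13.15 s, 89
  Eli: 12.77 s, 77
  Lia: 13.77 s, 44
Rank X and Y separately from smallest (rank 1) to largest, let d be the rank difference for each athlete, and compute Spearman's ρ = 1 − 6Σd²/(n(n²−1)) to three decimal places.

Ranks of variable 1: 4, 3, 1, 2, 7, 6, 5, 8
Ranks of variable 2: 6, 8, 3, 4, 2, 7, 5, 1
d = r₁ − r₂: -2, -5, -2, -2, 5, -1, 0, 7
d²: 4, 25, 4, 4, 25, 1, 0, 49; Σd² = 112
ρ = 1 − 6·112/(8·63) = 1 − 672/504 = -0.333

-0.333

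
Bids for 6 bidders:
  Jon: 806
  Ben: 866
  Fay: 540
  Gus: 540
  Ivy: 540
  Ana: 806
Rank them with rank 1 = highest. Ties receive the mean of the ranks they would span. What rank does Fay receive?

5

Sorted (descending): 866, 806, 806, 540, 540, 540
The 2 values of 806 occupy positions 2–3 → average rank (2+3)/2 = 2.5.
The 3 values of 540 occupy positions 4–6 → average rank 5.
Fay has value 540 → rank 5.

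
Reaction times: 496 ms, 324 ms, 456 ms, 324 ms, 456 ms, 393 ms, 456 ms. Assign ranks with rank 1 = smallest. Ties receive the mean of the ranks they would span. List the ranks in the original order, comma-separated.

Sorted (ascending): 324, 324, 393, 456, 456, 456, 496
The 2 values of 324 occupy positions 1–2 → average rank (1+2)/2 = 1.5.
The 3 values of 456 occupy positions 4–6 → average rank 5.

7, 1.5, 5, 1.5, 5, 3, 5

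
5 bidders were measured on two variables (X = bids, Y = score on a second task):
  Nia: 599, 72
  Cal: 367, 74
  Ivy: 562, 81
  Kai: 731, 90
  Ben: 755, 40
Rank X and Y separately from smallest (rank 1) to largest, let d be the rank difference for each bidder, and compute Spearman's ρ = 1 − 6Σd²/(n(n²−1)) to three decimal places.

-0.300

Ranks of variable 1: 3, 1, 2, 4, 5
Ranks of variable 2: 2, 3, 4, 5, 1
d = r₁ − r₂: 1, -2, -2, -1, 4
d²: 1, 4, 4, 1, 16; Σd² = 26
ρ = 1 − 6·26/(5·24) = 1 − 156/120 = -0.300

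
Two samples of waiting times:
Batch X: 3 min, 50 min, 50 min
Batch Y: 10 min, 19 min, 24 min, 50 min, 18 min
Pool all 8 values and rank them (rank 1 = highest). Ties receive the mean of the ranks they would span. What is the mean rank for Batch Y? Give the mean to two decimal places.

Sorted (descending): 50, 50, 50, 24, 19, 18, 10, 3
The 3 values of 50 occupy positions 1–3 → average rank 2.
Batch Y values → pooled ranks: 10→7, 19→5, 24→4, 50→2, 18→6
Mean rank = (7 + 5 + 4 + 2 + 6) / 5 = 4.80

4.80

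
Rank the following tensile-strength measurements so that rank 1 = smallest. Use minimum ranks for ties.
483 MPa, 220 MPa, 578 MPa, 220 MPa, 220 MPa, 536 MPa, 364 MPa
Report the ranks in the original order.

Sorted (ascending): 220, 220, 220, 364, 483, 536, 578
The 3 values of 220 occupy positions 1–3 → each gets rank 1.

5, 1, 7, 1, 1, 6, 4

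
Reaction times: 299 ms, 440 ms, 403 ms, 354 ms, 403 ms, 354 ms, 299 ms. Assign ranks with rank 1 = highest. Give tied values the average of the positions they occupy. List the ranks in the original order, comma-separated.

6.5, 1, 2.5, 4.5, 2.5, 4.5, 6.5

Sorted (descending): 440, 403, 403, 354, 354, 299, 299
The 2 values of 403 occupy positions 2–3 → average rank (2+3)/2 = 2.5.
The 2 values of 354 occupy positions 4–5 → average rank (4+5)/2 = 4.5.
The 2 values of 299 occupy positions 6–7 → average rank (6+7)/2 = 6.5.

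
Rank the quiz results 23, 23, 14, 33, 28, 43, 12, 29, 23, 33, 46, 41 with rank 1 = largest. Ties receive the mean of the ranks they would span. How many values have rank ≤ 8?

7

Sorted (descending): 46, 43, 41, 33, 33, 29, 28, 23, 23, 23, 14, 12
The 2 values of 33 occupy positions 4–5 → average rank (4+5)/2 = 4.5.
The 3 values of 23 occupy positions 8–10 → average rank 9.
Ranks ≤ 8: {1, 2, 3, 4.5, 4.5, 6, 7} → 7 values.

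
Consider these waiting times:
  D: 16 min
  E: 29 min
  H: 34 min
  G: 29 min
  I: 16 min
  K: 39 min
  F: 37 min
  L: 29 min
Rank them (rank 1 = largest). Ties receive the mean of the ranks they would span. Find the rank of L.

5

Sorted (descending): 39, 37, 34, 29, 29, 29, 16, 16
The 3 values of 29 occupy positions 4–6 → average rank 5.
The 2 values of 16 occupy positions 7–8 → average rank (7+8)/2 = 7.5.
L has value 29 min → rank 5.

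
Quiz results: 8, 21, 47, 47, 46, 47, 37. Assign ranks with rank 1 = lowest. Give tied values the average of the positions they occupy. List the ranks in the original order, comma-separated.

1, 2, 6, 6, 4, 6, 3

Sorted (ascending): 8, 21, 37, 46, 47, 47, 47
The 3 values of 47 occupy positions 5–7 → average rank 6.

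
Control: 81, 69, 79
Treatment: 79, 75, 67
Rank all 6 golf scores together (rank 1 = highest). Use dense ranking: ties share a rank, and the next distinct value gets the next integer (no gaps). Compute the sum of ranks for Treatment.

Sorted (descending): 81, 79, 79, 75, 69, 67
The 2 values of 79 share dense rank 2.
Remaining distinct values take the next consecutive integers.
Treatment values → pooled ranks: 79→2, 75→3, 67→5
Rank sum = 2 + 3 + 5 = 10

10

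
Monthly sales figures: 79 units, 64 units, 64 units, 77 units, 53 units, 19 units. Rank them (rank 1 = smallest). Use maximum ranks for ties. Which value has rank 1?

19

Sorted (ascending): 19, 53, 64, 64, 77, 79
The 2 values of 64 occupy positions 3–4 → each gets rank 4.
Rank 1 → value 19.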